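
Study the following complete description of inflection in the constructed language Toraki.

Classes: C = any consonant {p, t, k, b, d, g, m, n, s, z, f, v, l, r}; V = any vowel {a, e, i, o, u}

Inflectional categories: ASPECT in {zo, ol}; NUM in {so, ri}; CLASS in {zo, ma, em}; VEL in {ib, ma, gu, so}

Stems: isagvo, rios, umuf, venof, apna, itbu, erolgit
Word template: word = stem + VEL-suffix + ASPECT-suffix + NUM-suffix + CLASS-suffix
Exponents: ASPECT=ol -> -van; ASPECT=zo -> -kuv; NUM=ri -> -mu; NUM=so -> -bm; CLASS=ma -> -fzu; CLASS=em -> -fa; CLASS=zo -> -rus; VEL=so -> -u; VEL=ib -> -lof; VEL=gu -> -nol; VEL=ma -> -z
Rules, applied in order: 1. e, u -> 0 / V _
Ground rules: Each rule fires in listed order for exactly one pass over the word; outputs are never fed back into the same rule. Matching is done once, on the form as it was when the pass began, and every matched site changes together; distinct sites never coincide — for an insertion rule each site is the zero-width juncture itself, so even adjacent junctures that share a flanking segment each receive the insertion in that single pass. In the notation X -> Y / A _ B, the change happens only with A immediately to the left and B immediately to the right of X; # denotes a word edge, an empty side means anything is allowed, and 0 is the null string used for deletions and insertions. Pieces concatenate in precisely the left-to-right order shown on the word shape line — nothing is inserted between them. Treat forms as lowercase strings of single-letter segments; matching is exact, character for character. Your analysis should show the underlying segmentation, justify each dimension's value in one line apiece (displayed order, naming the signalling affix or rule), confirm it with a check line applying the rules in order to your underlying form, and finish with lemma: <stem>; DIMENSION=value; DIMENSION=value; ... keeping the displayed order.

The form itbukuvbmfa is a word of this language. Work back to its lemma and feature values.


underlying: itbu-u-kuv-bm-fa
ASPECT=zo - signalled by the affix -kuv
NUM=so - signalled by the affix -bm
CLASS=em - signalled by the affix -fa
VEL=so - signalled by the affix -u
check: itbuukuvbmfa -> itbukuvbmfa
lemma: itbu; ASPECT=zo; NUM=so; CLASS=em; VEL=so


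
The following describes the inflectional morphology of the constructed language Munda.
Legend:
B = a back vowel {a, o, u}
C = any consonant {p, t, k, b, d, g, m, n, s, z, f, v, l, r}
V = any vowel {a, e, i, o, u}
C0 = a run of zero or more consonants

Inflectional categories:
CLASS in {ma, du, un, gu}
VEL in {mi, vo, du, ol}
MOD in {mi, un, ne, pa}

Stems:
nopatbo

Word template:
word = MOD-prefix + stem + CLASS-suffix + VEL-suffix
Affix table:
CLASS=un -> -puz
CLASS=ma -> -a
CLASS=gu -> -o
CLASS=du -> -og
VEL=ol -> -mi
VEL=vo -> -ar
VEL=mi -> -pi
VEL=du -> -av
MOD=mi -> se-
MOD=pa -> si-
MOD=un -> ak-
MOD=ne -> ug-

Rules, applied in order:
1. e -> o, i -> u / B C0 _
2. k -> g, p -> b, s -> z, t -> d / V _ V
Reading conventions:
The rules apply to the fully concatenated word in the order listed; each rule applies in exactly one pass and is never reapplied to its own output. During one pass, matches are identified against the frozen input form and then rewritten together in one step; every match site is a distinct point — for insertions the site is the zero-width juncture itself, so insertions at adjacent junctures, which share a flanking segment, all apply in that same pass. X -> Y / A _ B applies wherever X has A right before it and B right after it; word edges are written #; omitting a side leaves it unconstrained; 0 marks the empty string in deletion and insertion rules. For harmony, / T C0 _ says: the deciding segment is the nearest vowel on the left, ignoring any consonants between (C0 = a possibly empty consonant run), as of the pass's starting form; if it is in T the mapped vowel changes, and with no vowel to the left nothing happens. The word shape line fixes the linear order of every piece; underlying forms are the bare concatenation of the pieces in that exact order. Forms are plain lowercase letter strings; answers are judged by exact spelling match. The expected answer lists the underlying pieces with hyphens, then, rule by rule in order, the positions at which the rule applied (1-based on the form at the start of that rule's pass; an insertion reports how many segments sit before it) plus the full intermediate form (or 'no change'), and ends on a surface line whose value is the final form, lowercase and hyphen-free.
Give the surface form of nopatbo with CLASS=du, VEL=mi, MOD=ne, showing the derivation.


underlying: ug-nopatbo-og-pi
1. e -> o, i -> u / B C0 _: fires at position(s) 13: ugnopatboogpu
2. k -> g, p -> b, s -> z, t -> d / V _ V: fires at position(s) 5: ugnobatboogpu
surface: ugnobatboogpu


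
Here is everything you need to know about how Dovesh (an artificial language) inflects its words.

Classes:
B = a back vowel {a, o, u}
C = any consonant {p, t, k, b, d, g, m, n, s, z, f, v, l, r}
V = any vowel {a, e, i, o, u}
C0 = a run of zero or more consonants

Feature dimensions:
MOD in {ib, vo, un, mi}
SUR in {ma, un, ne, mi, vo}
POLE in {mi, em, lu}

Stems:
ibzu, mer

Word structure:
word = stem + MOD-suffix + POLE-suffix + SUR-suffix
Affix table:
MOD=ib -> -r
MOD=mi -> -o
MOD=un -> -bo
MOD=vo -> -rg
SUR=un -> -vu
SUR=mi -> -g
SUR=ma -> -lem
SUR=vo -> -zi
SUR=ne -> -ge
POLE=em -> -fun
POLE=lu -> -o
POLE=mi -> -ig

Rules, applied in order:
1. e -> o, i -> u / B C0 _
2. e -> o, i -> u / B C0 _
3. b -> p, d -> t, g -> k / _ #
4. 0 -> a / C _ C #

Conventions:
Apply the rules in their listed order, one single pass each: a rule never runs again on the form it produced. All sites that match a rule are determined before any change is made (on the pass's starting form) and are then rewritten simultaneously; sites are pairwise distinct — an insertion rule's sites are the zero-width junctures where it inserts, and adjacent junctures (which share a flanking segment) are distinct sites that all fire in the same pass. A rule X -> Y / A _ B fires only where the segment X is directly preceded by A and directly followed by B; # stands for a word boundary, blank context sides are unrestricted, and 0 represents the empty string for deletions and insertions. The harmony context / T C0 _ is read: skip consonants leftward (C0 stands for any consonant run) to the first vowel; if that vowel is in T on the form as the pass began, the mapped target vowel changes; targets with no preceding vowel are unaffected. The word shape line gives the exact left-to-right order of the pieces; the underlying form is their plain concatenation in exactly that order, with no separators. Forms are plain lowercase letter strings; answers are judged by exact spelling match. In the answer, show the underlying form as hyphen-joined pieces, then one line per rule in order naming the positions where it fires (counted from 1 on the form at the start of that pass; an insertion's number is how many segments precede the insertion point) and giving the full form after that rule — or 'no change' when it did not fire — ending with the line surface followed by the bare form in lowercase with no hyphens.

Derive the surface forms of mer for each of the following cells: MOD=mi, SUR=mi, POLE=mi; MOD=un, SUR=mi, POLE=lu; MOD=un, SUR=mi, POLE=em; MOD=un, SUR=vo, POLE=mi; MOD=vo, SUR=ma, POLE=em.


cell MOD=mi, SUR=mi, POLE=mi:
underlying: mer-o-ig-g
1. e -> o, i -> u / B C0 _: fires at position(s) 5: merougg
2. e -> o, i -> u / B C0 _: no change
3. b -> p, d -> t, g -> k / _ #: fires at position(s) 7: merougk
4. 0 -> a / C _ C #: inserts after position(s) 6: merougak
surface: merougak

cell MOD=un, SUR=mi, POLE=lu:
underlying: mer-bo-o-g
1. e -> o, i -> u / B C0 _: no change
2. e -> o, i -> u / B C0 _: no change
3. b -> p, d -> t, g -> k / _ #: fires at position(s) 7: merbook
4. 0 -> a / C _ C #: no change
surface: merbook

cell MOD=un, SUR=mi, POLE=em:
underlying: mer-bo-fun-g
1. e -> o, i -> u / B C0 _: no change
2. e -> o, i -> u / B C0 _: no change
3. b -> p, d -> t, g -> k / _ #: fires at position(s) 9: merbofunk
4. 0 -> a / C _ C #: inserts after position(s) 8: merbofunak
surface: merbofunak

cell MOD=un, SUR=vo, POLE=mi:
underlying: mer-bo-ig-zi
1. e -> o, i -> u / B C0 _: fires at position(s) 6: merbougzi
2. e -> o, i -> u / B C0 _: fires at position(s) 9: merbougzu
3. b -> p, d -> t, g -> k / _ #: no change
4. 0 -> a / C _ C #: no change
surface: merbougzu

cell MOD=vo, SUR=ma, POLE=em:
underlying: mer-rg-fun-lem
1. e -> o, i -> u / B C0 _: fires at position(s) 10: merrgfunlom
2. e -> o, i -> u / B C0 _: no change
3. b -> p, d -> t, g -> k / _ #: no change
4. 0 -> a / C _ C #: no change
surface: merrgfunlom


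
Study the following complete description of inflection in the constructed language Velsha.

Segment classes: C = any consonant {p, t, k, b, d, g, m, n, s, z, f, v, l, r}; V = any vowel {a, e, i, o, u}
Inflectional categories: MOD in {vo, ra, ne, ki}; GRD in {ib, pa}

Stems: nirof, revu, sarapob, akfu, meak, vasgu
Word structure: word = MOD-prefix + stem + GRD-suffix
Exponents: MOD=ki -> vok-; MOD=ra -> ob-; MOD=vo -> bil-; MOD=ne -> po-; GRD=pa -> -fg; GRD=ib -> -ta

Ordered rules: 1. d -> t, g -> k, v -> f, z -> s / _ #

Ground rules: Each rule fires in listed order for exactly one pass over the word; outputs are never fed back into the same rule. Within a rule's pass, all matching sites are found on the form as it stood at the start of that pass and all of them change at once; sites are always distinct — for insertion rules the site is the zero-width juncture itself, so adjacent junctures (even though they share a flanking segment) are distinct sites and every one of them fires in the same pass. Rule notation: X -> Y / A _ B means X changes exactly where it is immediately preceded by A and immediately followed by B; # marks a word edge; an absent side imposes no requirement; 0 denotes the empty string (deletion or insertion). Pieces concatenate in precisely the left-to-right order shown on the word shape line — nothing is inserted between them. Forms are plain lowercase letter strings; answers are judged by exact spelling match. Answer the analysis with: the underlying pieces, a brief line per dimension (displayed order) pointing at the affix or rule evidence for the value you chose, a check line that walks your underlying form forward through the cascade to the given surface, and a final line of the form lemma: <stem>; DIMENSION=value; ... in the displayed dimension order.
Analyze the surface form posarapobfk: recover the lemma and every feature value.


underlying: po-sarapob-fg
MOD=ne - signalled by the affix po-
GRD=pa - signalled by the affix -fg
check: posarapobfg -> posarapobfk
lemma: sarapob; MOD=ne; GRD=pa


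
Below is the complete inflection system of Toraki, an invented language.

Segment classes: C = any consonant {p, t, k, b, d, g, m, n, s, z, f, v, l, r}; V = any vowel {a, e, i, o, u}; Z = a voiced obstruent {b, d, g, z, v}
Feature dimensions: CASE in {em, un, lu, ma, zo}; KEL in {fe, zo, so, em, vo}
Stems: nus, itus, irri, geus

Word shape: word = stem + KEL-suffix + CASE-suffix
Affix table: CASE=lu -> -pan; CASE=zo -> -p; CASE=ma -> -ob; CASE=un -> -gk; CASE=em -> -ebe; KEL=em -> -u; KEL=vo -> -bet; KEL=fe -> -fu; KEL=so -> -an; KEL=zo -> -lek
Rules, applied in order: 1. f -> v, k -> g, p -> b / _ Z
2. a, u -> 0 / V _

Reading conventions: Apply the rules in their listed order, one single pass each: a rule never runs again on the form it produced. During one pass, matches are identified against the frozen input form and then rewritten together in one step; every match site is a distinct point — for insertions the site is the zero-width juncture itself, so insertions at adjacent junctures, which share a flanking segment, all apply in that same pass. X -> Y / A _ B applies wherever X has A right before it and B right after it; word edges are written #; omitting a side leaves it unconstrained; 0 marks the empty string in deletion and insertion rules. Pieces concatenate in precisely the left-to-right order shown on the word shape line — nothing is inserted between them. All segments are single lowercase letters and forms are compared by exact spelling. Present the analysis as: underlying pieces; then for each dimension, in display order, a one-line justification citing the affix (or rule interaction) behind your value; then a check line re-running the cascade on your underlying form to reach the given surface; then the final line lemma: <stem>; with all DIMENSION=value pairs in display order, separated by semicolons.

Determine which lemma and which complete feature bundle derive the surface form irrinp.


underlying: irri-an-p
CASE=zo - signalled by the affix -p
KEL=so - signalled by the affix -an
check: irrianp -> irrianp -> irrinp
lemma: irri; CASE=zo; KEL=so


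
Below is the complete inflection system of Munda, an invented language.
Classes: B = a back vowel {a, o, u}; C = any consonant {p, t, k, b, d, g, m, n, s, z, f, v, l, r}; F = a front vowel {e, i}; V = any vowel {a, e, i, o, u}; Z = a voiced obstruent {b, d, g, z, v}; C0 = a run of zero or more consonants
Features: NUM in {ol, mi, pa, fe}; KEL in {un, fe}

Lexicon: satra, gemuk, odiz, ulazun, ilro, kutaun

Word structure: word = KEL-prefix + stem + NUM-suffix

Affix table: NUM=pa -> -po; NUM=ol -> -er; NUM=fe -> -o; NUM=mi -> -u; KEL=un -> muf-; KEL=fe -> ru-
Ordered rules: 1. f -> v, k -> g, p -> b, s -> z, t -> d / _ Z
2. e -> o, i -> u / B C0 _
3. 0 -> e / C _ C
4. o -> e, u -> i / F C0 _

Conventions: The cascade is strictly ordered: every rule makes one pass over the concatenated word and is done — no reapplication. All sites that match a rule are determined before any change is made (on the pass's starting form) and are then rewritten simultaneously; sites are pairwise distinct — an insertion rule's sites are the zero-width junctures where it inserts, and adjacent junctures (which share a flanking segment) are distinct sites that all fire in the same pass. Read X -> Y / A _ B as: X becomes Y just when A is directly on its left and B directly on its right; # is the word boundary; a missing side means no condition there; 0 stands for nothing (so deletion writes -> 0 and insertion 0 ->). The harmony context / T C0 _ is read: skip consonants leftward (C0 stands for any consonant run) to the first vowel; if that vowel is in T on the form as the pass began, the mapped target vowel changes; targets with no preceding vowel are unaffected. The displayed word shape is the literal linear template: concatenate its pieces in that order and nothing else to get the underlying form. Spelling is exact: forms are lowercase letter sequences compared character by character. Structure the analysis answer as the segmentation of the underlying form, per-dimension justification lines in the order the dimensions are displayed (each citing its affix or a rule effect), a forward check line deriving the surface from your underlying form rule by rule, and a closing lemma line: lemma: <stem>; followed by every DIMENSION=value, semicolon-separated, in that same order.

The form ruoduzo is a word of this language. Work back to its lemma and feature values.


underlying: ru-odiz-o
NUM=fe - signalled by the affix -o
KEL=fe - signalled by the affix ru-
check: ruodizo -> ruodizo -> ruoduzo -> ruoduzo -> ruoduzo
lemma: odiz; NUM=fe; KEL=fe


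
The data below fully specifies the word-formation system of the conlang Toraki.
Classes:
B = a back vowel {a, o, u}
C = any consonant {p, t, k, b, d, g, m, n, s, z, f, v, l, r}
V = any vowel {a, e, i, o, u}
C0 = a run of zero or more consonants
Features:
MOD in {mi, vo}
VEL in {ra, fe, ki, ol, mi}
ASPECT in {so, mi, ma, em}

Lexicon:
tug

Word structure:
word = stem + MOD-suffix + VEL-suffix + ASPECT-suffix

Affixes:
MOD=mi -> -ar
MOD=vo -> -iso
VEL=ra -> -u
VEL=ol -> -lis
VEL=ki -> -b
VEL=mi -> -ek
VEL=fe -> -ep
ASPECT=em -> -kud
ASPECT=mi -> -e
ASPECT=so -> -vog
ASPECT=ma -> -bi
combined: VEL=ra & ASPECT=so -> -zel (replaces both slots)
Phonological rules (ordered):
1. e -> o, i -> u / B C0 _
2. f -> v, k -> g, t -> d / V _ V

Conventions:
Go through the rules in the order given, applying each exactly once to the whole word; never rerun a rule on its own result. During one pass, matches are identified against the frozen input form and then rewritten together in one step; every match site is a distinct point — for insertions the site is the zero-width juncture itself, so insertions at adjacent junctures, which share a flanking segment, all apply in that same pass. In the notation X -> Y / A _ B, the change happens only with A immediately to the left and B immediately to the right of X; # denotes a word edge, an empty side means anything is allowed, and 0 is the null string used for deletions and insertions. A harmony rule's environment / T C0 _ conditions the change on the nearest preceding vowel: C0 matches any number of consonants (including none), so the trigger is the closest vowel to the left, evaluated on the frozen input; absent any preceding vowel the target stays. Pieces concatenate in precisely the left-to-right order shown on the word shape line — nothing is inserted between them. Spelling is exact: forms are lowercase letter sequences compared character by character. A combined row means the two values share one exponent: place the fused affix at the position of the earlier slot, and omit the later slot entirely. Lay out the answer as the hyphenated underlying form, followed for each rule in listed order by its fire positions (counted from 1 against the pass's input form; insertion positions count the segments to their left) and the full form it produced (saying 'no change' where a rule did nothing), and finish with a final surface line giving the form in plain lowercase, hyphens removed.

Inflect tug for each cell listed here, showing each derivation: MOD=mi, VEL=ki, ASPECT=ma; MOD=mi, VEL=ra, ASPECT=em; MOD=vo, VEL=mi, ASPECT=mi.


cell MOD=mi, VEL=ki, ASPECT=ma:
underlying: tug-ar-b-bi
1. e -> o, i -> u / B C0 _: fires at position(s) 8: tugarbbu
2. f -> v, k -> g, t -> d / V _ V: no change
surface: tugarbbu

cell MOD=mi, VEL=ra, ASPECT=em:
underlying: tug-ar-u-kud
1. e -> o, i -> u / B C0 _: no change
2. f -> v, k -> g, t -> d / V _ V: fires at position(s) 7: tugarugud
surface: tugarugud

cell MOD=vo, VEL=mi, ASPECT=mi:
underlying: tug-iso-ek-e
1. e -> o, i -> u / B C0 _: fires at position(s) 4, 7: tugusooke
2. f -> v, k -> g, t -> d / V _ V: fires at position(s) 8: tugusooge
surface: tugusooge


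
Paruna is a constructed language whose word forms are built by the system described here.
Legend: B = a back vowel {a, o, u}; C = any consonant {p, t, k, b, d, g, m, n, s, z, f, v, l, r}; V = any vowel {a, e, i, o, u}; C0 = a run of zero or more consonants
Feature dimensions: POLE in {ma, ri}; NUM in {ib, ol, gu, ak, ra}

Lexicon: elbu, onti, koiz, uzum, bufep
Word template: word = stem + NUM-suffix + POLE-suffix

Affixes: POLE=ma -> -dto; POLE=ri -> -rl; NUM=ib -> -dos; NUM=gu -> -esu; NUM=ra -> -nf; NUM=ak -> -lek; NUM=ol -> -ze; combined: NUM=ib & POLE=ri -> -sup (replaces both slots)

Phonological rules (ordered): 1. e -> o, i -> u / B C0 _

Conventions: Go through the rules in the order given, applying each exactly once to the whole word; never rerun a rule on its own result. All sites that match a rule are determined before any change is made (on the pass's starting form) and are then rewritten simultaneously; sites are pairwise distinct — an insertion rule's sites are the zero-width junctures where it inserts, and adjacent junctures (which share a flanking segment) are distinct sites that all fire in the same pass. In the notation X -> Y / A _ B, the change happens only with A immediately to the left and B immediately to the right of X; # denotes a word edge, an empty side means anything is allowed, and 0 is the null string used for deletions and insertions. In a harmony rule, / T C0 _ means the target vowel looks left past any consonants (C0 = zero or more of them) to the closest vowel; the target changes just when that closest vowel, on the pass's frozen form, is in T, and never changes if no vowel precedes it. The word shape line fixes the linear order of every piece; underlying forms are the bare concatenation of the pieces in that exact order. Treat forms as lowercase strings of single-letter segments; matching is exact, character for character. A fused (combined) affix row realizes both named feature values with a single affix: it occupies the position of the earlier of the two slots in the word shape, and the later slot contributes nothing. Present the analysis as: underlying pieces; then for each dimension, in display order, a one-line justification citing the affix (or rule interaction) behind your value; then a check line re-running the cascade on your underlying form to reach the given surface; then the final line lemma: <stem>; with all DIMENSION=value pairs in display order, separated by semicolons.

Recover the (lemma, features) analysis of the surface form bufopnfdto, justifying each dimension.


underlying: bufep-nf-dto
POLE=ma - signalled by the affix -dto
NUM=ra - signalled by the affix -nf
check: bufepnfdto -> bufopnfdto
lemma: bufep; POLE=ma; NUM=ra


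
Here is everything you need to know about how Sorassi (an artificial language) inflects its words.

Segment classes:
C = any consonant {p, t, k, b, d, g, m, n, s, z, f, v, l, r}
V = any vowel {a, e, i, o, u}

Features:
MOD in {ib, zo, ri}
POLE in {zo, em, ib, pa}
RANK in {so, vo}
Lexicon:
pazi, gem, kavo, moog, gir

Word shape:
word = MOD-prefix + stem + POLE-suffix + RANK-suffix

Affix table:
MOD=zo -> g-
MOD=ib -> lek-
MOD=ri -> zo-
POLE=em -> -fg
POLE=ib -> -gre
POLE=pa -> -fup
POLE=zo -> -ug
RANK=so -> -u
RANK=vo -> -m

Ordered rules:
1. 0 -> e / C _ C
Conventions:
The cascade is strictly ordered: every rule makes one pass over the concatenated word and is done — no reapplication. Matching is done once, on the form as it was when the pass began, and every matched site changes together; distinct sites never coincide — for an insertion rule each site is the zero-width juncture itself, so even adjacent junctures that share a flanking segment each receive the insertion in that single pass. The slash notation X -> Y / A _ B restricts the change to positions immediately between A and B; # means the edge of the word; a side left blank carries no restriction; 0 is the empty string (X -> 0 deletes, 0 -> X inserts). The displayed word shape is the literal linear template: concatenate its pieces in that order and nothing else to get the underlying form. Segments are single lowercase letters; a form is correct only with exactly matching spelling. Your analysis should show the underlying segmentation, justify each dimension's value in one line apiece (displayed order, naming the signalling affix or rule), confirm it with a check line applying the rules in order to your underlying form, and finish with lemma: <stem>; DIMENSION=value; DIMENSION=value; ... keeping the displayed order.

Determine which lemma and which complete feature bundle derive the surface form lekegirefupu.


underlying: lek-gir-fup-u
MOD=ib - signalled by the affix lek-
POLE=pa - signalled by the affix -fup
RANK=so - signalled by the affix -u
check: lekgirfupu -> lekegirefupu
lemma: gir; MOD=ib; POLE=pa; RANK=so


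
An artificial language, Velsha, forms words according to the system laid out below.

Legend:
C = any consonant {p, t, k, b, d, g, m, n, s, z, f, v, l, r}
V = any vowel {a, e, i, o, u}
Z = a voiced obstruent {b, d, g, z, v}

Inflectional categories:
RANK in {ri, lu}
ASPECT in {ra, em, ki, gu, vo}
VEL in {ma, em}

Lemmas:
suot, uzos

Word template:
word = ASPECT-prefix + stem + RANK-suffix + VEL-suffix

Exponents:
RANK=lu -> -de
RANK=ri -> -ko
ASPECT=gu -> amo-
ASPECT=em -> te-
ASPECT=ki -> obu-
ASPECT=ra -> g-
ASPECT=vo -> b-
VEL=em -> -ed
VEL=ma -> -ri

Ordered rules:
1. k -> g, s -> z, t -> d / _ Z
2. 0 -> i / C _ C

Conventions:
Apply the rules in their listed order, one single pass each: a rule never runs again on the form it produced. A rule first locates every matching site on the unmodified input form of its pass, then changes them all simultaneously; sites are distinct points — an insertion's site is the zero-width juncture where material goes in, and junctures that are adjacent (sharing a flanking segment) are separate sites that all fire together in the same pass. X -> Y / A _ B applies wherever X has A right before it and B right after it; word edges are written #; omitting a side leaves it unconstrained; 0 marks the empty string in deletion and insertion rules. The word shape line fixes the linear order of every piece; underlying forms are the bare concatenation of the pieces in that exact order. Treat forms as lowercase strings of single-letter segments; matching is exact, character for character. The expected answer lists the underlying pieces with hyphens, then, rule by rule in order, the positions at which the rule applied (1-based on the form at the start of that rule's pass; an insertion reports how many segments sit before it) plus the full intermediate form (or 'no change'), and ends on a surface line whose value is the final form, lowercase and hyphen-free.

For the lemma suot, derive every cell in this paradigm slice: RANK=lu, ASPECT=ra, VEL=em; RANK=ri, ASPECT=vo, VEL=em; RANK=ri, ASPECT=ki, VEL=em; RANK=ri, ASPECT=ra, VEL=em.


cell RANK=lu, ASPECT=ra, VEL=em:
underlying: g-suot-de-ed
1. k -> g, s -> z, t -> d / _ Z: fires at position(s) 5: gsuoddeed
2. 0 -> i / C _ C: inserts after position(s) 1, 5: gisuodideed
surface: gisuodideed

cell RANK=ri, ASPECT=vo, VEL=em:
underlying: b-suot-ko-ed
1. k -> g, s -> z, t -> d / _ Z: no change
2. 0 -> i / C _ C: inserts after position(s) 1, 5: bisuotikoed
surface: bisuotikoed

cell RANK=ri, ASPECT=ki, VEL=em:
underlying: obu-suot-ko-ed
1. k -> g, s -> z, t -> d / _ Z: no change
2. 0 -> i / C _ C: inserts after position(s) 7: obusuotikoed
surface: obusuotikoed

cell RANK=ri, ASPECT=ra, VEL=em:
underlying: g-suot-ko-ed
1. k -> g, s -> z, t -> d / _ Z: no change
2. 0 -> i / C _ C: inserts after position(s) 1, 5: gisuotikoed
surface: gisuotikoed


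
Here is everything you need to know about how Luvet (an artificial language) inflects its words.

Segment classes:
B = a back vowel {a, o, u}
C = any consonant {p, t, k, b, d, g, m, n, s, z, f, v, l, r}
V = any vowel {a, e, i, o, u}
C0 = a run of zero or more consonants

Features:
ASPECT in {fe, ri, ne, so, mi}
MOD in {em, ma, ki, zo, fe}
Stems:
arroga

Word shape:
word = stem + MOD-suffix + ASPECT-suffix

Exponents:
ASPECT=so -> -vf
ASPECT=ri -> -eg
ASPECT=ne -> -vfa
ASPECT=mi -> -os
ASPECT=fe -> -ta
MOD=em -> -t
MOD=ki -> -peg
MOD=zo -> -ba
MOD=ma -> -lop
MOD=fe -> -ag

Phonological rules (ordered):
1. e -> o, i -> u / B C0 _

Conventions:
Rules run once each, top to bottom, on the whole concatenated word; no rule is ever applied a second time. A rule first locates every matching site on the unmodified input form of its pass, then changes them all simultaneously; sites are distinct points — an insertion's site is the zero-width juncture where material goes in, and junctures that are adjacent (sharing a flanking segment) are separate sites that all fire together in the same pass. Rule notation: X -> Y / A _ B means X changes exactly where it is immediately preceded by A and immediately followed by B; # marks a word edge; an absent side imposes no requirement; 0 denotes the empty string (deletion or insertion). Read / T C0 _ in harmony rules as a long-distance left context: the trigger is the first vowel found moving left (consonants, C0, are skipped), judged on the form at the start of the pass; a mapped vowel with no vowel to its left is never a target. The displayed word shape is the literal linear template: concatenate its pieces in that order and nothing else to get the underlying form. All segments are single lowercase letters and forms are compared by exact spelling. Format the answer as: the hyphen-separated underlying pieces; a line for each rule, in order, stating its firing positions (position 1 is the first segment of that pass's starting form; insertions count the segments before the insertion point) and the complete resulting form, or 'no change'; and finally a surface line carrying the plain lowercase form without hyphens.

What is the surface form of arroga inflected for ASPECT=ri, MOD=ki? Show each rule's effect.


underlying: arroga-peg-eg
1. e -> o, i -> u / B C0 _: fires at position(s) 8: arrogapogeg
surface: arrogapogeg


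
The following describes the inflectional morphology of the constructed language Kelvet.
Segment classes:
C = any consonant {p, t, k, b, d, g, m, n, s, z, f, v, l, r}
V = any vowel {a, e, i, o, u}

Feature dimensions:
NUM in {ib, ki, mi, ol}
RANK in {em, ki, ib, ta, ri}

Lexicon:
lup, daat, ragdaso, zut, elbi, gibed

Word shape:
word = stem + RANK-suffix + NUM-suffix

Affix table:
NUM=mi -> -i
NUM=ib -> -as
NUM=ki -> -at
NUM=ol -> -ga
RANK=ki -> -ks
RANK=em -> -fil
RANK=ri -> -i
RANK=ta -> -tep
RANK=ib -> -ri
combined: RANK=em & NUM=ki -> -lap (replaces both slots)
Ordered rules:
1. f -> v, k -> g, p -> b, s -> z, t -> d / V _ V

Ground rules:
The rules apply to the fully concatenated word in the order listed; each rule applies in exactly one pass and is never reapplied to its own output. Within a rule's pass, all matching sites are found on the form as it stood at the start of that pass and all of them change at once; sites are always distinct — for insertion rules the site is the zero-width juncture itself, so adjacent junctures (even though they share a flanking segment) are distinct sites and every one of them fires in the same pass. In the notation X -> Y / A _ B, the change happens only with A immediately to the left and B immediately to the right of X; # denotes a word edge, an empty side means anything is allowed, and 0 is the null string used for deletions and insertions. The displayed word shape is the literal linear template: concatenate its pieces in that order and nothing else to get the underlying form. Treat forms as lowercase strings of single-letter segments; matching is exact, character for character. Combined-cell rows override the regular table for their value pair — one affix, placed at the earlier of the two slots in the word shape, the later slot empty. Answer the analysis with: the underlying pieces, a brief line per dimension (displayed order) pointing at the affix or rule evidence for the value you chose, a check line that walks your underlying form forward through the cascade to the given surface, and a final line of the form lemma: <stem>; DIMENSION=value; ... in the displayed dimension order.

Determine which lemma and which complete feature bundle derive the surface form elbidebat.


underlying: elbi-tep-at
NUM=ki - signalled by the affix -at
RANK=ta - signalled by the affix -tep
check: elbitepat -> elbidebat
lemma: elbi; NUM=ki; RANK=ta


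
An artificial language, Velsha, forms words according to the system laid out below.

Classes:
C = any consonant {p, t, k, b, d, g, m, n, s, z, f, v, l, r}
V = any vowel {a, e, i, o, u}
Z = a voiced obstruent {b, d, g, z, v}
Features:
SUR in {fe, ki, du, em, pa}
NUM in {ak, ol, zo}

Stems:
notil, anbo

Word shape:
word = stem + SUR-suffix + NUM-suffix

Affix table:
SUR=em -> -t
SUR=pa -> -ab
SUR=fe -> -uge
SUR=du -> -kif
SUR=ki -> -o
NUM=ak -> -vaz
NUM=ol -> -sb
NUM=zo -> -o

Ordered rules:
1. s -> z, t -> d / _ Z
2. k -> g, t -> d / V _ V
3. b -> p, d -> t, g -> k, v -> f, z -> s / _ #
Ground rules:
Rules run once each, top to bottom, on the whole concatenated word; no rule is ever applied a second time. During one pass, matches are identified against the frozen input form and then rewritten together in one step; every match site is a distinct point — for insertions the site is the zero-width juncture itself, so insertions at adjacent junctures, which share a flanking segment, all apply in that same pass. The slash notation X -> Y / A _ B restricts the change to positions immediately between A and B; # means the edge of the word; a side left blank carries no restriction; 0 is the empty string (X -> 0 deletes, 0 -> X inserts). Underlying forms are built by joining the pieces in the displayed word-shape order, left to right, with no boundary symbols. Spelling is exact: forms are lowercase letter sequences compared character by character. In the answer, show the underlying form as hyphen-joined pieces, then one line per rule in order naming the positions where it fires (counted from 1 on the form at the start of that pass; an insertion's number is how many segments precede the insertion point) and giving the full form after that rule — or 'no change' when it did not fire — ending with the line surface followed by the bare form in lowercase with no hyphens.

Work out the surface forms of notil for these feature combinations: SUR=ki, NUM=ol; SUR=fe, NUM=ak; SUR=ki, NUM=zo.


cell SUR=ki, NUM=ol:
underlying: notil-o-sb
1. s -> z, t -> d / _ Z: fires at position(s) 7: notilozb
2. k -> g, t -> d / V _ V: fires at position(s) 3: nodilozb
3. b -> p, d -> t, g -> k, v -> f, z -> s / _ #: fires at position(s) 8: nodilozp
surface: nodilozp

cell SUR=fe, NUM=ak:
underlying: notil-uge-vaz
1. s -> z, t -> d / _ Z: no change
2. k -> g, t -> d / V _ V: fires at position(s) 3: nodilugevaz
3. b -> p, d -> t, g -> k, v -> f, z -> s / _ #: fires at position(s) 11: nodilugevas
surface: nodilugevas

cell SUR=ki, NUM=zo:
underlying: notil-o-o
1. s -> z, t -> d / _ Z: no change
2. k -> g, t -> d / V _ V: fires at position(s) 3: nodiloo
3. b -> p, d -> t, g -> k, v -> f, z -> s / _ #: no change
surface: nodiloo


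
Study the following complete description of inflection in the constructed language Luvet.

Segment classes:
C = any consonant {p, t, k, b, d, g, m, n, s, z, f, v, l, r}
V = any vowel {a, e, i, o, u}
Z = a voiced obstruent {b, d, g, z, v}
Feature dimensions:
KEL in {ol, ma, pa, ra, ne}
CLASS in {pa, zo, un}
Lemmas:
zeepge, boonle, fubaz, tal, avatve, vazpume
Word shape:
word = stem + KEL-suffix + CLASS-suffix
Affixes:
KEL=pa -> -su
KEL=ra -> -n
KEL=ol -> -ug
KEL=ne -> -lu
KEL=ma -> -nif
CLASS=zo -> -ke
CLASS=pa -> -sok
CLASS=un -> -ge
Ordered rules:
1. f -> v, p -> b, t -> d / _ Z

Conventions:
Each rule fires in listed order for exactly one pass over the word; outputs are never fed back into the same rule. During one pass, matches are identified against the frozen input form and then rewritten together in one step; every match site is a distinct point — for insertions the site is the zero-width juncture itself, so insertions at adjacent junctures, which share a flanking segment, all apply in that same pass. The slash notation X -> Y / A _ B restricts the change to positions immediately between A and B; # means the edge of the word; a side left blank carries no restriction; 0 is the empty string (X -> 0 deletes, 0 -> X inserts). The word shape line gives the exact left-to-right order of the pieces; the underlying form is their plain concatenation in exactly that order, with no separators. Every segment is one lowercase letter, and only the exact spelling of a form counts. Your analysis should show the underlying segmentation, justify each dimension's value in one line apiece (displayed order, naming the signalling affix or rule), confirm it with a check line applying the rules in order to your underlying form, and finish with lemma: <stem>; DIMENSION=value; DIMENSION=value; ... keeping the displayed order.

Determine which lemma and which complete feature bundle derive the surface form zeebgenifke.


underlying: zeepge-nif-ke
KEL=ma - signalled by the affix -nif
CLASS=zo - signalled by the affix -ke
check: zeepgenifke -> zeebgenifke
lemma: zeepge; KEL=ma; CLASS=zo


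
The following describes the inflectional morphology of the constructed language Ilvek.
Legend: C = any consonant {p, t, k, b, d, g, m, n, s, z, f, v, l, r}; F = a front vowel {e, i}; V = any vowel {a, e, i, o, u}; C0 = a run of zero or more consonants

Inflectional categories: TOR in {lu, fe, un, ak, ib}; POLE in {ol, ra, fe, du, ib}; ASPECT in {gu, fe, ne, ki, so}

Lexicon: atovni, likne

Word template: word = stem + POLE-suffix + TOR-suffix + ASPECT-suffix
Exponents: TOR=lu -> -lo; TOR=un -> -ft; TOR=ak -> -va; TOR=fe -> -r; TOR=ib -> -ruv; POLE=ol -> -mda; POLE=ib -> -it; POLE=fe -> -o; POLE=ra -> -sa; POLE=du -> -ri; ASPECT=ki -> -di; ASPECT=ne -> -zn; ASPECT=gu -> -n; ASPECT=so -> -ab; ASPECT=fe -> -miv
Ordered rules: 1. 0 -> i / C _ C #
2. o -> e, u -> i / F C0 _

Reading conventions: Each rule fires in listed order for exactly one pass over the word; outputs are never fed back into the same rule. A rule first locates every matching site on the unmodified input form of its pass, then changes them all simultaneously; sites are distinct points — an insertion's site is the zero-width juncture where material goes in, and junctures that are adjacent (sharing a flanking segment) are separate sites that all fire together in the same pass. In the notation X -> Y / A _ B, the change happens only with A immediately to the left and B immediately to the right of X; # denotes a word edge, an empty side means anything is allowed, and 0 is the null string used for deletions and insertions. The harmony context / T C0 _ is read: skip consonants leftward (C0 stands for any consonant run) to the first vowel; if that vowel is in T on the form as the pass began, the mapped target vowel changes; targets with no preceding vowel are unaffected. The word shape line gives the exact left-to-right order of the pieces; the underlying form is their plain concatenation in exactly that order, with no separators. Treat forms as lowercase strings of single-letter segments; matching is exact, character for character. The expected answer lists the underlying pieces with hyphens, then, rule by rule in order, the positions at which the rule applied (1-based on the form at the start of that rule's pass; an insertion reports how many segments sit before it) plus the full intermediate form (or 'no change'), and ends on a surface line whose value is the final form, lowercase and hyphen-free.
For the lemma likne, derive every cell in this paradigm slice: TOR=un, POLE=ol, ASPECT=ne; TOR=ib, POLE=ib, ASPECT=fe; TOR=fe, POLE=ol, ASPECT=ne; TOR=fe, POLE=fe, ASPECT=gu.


cell TOR=un, POLE=ol, ASPECT=ne:
underlying: likne-mda-ft-zn
1. 0 -> i / C _ C #: inserts after position(s) 11: liknemdaftzin
2. o -> e, u -> i / F C0 _: no change
surface: liknemdaftzin

cell TOR=ib, POLE=ib, ASPECT=fe:
underlying: likne-it-ruv-miv
1. 0 -> i / C _ C #: no change
2. o -> e, u -> i / F C0 _: fires at position(s) 9: likneitrivmiv
surface: likneitrivmiv

cell TOR=fe, POLE=ol, ASPECT=ne:
underlying: likne-mda-r-zn
1. 0 -> i / C _ C #: inserts after position(s) 10: liknemdarzin
2. o -> e, u -> i / F C0 _: no change
surface: liknemdarzin

cell TOR=fe, POLE=fe, ASPECT=gu:
underlying: likne-o-r-n
1. 0 -> i / C _ C #: inserts after position(s) 7: likneorin
2. o -> e, u -> i / F C0 _: fires at position(s) 6: likneerin
surface: likneerin


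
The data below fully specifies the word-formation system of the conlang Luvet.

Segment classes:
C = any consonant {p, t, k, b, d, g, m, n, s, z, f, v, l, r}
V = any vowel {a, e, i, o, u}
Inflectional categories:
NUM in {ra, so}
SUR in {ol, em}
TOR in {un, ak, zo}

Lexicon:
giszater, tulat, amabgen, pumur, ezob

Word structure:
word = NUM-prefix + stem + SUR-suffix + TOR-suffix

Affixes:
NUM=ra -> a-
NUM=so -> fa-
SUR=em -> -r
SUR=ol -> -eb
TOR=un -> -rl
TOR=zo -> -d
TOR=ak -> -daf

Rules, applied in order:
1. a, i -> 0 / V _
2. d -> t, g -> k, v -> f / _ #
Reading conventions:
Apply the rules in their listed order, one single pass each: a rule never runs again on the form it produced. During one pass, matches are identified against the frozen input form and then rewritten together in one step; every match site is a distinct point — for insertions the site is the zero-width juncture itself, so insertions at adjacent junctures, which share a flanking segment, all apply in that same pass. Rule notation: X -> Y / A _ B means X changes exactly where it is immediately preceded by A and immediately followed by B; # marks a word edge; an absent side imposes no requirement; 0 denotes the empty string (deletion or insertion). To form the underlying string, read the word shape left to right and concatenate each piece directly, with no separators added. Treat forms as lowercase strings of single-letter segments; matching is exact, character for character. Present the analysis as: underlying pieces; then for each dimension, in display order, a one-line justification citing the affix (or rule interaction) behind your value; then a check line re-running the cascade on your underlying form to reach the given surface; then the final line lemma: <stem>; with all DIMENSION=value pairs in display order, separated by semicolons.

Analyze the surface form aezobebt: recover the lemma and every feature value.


underlying: a-ezob-eb-d
NUM=ra - signalled by the affix a-
SUR=ol - signalled by the affix -eb
TOR=zo - signalled by the affix -d
check: aezobebd -> aezobebd -> aezobebt
lemma: ezob; NUM=ra; SUR=ol; TOR=zo
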